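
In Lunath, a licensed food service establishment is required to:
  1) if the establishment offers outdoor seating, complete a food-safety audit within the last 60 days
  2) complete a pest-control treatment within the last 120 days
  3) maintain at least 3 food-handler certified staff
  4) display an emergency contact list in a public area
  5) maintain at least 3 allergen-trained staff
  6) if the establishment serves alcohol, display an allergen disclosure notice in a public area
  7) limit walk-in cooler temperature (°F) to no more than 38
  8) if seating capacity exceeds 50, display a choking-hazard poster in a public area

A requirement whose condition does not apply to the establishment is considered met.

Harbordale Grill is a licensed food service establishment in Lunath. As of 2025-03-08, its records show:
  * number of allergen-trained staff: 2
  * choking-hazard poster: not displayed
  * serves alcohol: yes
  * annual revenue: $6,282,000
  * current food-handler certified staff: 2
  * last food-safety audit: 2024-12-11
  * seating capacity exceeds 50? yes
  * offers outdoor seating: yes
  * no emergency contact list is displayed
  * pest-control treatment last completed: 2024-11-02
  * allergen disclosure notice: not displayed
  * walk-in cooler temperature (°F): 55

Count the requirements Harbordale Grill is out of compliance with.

1. condition 'offers outdoor seating' holds; food-safety audit 87 days ago vs limit 60 → not met
2. pest-control treatment 126 days ago vs limit 120 → not met
3. food-handler certified staff 2 < 3 → not met
4. emergency contact list absent → not met
5. allergen-trained staff 2 < 3 → not met
6. condition 'serves alcohol' holds; allergen disclosure notice absent → not met
7. walk-in cooler temperature (°F) 55 > 38 → not met
8. condition 'seating capacity exceeds 50' holds; choking-hazard poster absent → not met
Not met: 8 of 8

8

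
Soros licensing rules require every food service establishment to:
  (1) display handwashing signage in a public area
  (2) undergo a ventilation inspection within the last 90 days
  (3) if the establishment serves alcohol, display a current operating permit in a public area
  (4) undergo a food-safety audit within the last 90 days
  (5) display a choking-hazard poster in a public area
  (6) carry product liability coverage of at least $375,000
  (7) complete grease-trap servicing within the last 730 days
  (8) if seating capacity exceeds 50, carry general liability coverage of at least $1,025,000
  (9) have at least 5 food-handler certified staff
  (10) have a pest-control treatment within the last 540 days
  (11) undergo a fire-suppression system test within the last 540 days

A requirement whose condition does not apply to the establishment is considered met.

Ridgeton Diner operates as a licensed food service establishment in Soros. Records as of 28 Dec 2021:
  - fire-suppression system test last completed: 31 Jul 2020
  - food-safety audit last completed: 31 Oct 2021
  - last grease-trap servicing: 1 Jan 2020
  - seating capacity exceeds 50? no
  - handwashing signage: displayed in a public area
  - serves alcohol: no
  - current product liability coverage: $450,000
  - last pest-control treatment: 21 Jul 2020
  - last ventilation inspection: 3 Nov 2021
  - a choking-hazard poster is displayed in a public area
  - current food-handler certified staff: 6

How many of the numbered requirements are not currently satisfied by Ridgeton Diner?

0

1. handwashing signage present → met
2. ventilation inspection 55 days ago vs limit 90 → met
3. condition 'serves alcohol' does not hold → requirement n/a → met
4. food-safety audit 58 days ago vs limit 90 → met
5. choking-hazard poster present → met
6. product liability coverage $450,000 ≥ $375,000 → met
7. grease-trap servicing 727 days ago vs limit 730 → met
8. condition 'seating capacity exceeds 50' does not hold → requirement n/a → met
9. food-handler certified staff 6 ≥ 5 → met
10. pest-control treatment 525 days ago vs limit 540 → met
11. fire-suppression system test 515 days ago vs limit 540 → met
Not met: 0 of 11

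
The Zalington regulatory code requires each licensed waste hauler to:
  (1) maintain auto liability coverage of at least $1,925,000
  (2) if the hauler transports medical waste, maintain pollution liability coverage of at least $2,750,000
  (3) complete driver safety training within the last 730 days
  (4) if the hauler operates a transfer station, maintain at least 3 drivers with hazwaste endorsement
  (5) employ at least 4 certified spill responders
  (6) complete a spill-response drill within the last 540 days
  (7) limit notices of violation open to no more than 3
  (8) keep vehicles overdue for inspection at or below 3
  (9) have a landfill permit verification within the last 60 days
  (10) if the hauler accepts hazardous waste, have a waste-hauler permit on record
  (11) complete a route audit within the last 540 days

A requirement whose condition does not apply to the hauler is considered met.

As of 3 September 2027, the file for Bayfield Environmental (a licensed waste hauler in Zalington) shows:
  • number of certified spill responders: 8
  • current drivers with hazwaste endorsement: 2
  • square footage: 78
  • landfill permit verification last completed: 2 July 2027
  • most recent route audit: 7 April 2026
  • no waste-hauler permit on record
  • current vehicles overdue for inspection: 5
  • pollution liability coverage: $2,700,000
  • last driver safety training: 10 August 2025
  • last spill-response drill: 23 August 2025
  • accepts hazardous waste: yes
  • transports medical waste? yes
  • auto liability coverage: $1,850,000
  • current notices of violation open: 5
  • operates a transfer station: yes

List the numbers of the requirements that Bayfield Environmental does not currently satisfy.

1. auto liability coverage $1,850,000 < $1,925,000 → not met
2. condition 'transports medical waste' holds; pollution liability coverage $2,700,000 < $2,750,000 → not met
3. driver safety training 754 days ago vs limit 730 → not met
4. condition 'operates a transfer station' holds; drivers with hazwaste endorsement 2 < 3 → not met
5. certified spill responders 8 ≥ 4 → met
6. spill-response drill 741 days ago vs limit 540 → not met
7. notices of violation open 5 > 3 → not met
8. vehicles overdue for inspection 5 > 3 → not met
9. landfill permit verification 63 days ago vs limit 60 → not met
10. condition 'accepts hazardous waste' holds; waste-hauler permit absent → not met
11. route audit 514 days ago vs limit 540 → met
Not met: 1, 2, 3, 4, 6, 7, 8, 9, 10

1, 2, 3, 4, 6, 7, 8, 9, 10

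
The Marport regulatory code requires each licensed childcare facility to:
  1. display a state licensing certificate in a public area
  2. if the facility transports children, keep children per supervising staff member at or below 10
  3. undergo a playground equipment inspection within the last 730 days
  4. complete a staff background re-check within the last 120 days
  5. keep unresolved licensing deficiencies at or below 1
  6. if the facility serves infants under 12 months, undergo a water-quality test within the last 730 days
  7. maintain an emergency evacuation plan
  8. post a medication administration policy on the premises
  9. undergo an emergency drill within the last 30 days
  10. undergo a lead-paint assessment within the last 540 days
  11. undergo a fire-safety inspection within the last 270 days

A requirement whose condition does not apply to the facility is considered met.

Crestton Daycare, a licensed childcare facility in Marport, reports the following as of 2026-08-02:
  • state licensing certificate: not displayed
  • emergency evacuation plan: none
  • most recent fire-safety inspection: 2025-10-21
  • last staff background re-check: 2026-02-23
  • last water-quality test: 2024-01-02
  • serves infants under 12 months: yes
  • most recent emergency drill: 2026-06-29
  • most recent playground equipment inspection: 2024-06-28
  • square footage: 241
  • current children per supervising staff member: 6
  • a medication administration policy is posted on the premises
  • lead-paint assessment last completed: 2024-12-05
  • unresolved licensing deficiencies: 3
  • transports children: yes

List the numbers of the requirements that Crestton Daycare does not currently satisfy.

1. state licensing certificate absent → not met
2. condition 'transports children' holds; children per supervising staff member 6 ≤ 10 → met
3. playground equipment inspection 765 days ago vs limit 730 → not met
4. staff background re-check 160 days ago vs limit 120 → not met
5. unresolved licensing deficiencies 3 > 1 → not met
6. condition 'serves infants under 12 months' holds; water-quality test 943 days ago vs limit 730 → not met
7. emergency evacuation plan absent → not met
8. medication administration policy present → met
9. emergency drill 34 days ago vs limit 30 → not met
10. lead-paint assessment 605 days ago vs limit 540 → not met
11. fire-safety inspection 285 days ago vs limit 270 → not met
Not met: 1, 3, 4, 5, 6, 7, 9, 10, 11

1, 3, 4, 5, 6, 7, 9, 10, 11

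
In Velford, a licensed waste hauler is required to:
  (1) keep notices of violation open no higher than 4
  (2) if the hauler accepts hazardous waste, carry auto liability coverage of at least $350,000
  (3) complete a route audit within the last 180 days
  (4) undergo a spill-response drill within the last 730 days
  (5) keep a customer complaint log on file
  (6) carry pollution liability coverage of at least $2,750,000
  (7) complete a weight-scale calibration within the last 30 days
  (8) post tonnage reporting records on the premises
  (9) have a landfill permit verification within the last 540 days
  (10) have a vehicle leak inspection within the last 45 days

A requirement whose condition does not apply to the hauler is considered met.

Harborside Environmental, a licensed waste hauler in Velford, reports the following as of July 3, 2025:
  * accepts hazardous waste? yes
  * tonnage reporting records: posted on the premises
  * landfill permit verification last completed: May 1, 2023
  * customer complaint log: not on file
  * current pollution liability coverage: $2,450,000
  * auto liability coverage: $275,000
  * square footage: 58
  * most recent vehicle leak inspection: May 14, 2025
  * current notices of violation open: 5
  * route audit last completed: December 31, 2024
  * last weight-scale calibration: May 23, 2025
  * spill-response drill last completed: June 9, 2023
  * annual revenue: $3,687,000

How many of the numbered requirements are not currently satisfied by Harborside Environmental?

9

1. notices of violation open 5 > 4 → not met
2. condition 'accepts hazardous waste' holds; auto liability coverage $275,000 < $350,000 → not met
3. route audit 184 days ago vs limit 180 → not met
4. spill-response drill 755 days ago vs limit 730 → not met
5. customer complaint log absent → not met
6. pollution liability coverage $2,450,000 < $2,750,000 → not met
7. weight-scale calibration 41 days ago vs limit 30 → not met
8. tonnage reporting records present → met
9. landfill permit verification 794 days ago vs limit 540 → not met
10. vehicle leak inspection 50 days ago vs limit 45 → not met
Not met: 9 of 10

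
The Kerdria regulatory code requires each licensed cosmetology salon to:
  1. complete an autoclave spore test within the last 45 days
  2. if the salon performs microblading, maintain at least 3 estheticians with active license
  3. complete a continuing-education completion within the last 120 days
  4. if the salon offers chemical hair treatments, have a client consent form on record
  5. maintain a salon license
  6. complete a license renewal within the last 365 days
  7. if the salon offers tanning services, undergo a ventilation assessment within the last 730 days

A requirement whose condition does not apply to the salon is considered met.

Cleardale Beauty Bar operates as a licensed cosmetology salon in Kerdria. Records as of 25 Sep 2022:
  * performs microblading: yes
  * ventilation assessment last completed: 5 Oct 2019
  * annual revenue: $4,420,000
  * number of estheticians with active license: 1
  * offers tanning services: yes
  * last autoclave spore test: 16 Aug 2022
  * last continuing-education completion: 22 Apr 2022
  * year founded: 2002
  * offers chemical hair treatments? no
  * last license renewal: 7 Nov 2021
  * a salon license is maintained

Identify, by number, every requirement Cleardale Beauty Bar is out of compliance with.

2, 3, 7

1. autoclave spore test 40 days ago vs limit 45 → met
2. condition 'performs microblading' holds; estheticians with active license 1 < 3 → not met
3. continuing-education completion 156 days ago vs limit 120 → not met
4. condition 'offers chemical hair treatments' does not hold → requirement n/a → met
5. salon license present → met
6. license renewal 322 days ago vs limit 365 → met
7. condition 'offers tanning services' holds; ventilation assessment 1086 days ago vs limit 730 → not met
Not met: 2, 3, 7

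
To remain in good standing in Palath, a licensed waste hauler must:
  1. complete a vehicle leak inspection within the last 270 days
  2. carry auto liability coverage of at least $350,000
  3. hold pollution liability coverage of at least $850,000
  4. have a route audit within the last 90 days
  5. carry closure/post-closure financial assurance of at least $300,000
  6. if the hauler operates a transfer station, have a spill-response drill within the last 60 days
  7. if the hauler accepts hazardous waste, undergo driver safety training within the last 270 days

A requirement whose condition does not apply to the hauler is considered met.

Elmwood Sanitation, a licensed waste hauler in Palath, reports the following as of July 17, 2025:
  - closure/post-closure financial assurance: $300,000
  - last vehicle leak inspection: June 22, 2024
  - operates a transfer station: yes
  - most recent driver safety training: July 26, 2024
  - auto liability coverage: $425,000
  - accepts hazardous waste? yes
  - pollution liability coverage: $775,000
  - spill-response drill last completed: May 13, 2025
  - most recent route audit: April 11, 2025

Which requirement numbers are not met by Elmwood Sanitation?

1, 3, 4, 6, 7

1. vehicle leak inspection 390 days ago vs limit 270 → not met
2. auto liability coverage $425,000 ≥ $350,000 → met
3. pollution liability coverage $775,000 < $850,000 → not met
4. route audit 97 days ago vs limit 90 → not met
5. closure/post-closure financial assurance $300,000 ≥ $300,000 → met
6. condition 'operates a transfer station' holds; spill-response drill 65 days ago vs limit 60 → not met
7. condition 'accepts hazardous waste' holds; driver safety training 356 days ago vs limit 270 → not met
Not met: 1, 3, 4, 6, 7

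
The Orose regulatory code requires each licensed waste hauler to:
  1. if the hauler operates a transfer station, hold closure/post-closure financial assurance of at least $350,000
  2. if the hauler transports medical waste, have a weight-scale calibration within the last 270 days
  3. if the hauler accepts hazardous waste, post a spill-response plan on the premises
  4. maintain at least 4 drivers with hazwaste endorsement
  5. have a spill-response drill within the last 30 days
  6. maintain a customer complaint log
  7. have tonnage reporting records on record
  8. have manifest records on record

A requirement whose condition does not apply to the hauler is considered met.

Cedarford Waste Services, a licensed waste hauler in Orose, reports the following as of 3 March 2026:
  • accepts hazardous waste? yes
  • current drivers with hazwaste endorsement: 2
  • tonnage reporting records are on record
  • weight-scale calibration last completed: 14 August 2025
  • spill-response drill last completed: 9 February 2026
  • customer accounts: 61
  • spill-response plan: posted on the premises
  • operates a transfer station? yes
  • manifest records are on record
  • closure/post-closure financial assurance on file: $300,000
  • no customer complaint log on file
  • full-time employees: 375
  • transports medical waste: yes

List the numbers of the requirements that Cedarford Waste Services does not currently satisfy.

1. condition 'operates a transfer station' holds; closure/post-closure financial assurance $300,000 < $350,000 → not met
2. condition 'transports medical waste' holds; weight-scale calibration 201 days ago vs limit 270 → met
3. condition 'accepts hazardous waste' holds; spill-response plan present → met
4. drivers with hazwaste endorsement 2 < 4 → not met
5. spill-response drill 22 days ago vs limit 30 → met
6. customer complaint log absent → not met
7. tonnage reporting records present → met
8. manifest records present → met
Not met: 1, 4, 6

1, 4, 6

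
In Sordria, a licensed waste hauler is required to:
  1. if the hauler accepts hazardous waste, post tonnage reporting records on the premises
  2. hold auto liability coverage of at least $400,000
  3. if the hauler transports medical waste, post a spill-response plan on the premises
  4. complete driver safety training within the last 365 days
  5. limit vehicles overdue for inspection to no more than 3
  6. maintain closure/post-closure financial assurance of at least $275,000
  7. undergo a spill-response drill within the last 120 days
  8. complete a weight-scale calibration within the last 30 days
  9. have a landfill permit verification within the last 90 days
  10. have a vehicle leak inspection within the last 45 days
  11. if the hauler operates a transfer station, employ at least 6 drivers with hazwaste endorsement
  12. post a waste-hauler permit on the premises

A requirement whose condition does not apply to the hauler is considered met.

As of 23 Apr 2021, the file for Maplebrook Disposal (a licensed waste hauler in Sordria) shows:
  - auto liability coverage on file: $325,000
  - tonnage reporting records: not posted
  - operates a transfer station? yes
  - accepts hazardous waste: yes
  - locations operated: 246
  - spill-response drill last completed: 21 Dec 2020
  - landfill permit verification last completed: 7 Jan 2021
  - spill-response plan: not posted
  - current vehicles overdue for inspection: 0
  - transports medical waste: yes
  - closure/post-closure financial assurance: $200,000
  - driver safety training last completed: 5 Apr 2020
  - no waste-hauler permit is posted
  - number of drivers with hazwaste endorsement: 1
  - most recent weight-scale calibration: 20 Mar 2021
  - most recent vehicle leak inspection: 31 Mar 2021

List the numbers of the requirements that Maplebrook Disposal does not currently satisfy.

1. condition 'accepts hazardous waste' holds; tonnage reporting records absent → not met
2. auto liability coverage $325,000 < $400,000 → not met
3. condition 'transports medical waste' holds; spill-response plan absent → not met
4. driver safety training 383 days ago vs limit 365 → not met
5. vehicles overdue for inspection 0 ≤ 3 → met
6. closure/post-closure financial assurance $200,000 < $275,000 → not met
7. spill-response drill 123 days ago vs limit 120 → not met
8. weight-scale calibration 34 days ago vs limit 30 → not met
9. landfill permit verification 106 days ago vs limit 90 → not met
10. vehicle leak inspection 23 days ago vs limit 45 → met
11. condition 'operates a transfer station' holds; drivers with hazwaste endorsement 1 < 6 → not met
12. waste-hauler permit absent → not met
Not met: 1, 2, 3, 4, 6, 7, 8, 9, 11, 12

1, 2, 3, 4, 6, 7, 8, 9, 11, 12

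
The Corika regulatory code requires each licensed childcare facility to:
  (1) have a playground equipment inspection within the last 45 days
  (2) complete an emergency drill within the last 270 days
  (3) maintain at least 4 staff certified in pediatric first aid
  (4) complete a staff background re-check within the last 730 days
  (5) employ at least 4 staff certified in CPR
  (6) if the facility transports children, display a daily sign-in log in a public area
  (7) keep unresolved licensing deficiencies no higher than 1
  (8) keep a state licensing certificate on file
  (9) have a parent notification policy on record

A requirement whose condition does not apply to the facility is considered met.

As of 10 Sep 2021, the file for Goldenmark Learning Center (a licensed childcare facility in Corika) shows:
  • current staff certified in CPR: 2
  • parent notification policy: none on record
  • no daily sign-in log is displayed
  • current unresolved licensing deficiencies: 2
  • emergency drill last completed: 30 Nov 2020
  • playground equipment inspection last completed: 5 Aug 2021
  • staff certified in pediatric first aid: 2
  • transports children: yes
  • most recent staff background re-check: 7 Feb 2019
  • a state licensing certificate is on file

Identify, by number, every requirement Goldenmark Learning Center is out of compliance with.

1. playground equipment inspection 36 days ago vs limit 45 → met
2. emergency drill 284 days ago vs limit 270 → not met
3. staff certified in pediatric first aid 2 < 4 → not met
4. staff background re-check 946 days ago vs limit 730 → not met
5. staff certified in CPR 2 < 4 → not met
6. condition 'transports children' holds; daily sign-in log absent → not met
7. unresolved licensing deficiencies 2 > 1 → not met
8. state licensing certificate present → met
9. parent notification policy absent → not met
Not met: 2, 3, 4, 5, 6, 7, 9

2, 3, 4, 5, 6, 7, 9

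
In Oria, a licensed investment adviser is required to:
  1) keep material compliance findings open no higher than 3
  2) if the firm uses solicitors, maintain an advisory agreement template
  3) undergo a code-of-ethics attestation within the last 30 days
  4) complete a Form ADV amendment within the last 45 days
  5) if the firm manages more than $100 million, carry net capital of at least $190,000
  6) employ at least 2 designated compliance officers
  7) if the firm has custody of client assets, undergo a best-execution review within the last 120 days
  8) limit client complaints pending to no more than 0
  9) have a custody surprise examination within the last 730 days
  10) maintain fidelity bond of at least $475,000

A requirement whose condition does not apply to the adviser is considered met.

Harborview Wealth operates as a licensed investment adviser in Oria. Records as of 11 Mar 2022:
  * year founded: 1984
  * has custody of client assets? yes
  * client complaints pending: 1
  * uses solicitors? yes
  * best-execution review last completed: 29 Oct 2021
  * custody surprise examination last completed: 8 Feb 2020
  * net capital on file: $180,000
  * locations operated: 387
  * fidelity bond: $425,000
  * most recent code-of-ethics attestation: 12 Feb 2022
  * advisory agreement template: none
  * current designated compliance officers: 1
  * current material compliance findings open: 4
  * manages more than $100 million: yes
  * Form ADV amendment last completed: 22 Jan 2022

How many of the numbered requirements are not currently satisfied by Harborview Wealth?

9

1. material compliance findings open 4 > 3 → not met
2. condition 'uses solicitors' holds; advisory agreement template absent → not met
3. code-of-ethics attestation 27 days ago vs limit 30 → met
4. Form ADV amendment 48 days ago vs limit 45 → not met
5. condition 'manages more than $100 million' holds; net capital $180,000 < $190,000 → not met
6. designated compliance officers 1 < 2 → not met
7. condition 'has custody of client assets' holds; best-execution review 133 days ago vs limit 120 → not met
8. client complaints pending 1 > 0 → not met
9. custody surprise examination 762 days ago vs limit 730 → not met
10. fidelity bond $425,000 < $475,000 → not met
Not met: 9 of 10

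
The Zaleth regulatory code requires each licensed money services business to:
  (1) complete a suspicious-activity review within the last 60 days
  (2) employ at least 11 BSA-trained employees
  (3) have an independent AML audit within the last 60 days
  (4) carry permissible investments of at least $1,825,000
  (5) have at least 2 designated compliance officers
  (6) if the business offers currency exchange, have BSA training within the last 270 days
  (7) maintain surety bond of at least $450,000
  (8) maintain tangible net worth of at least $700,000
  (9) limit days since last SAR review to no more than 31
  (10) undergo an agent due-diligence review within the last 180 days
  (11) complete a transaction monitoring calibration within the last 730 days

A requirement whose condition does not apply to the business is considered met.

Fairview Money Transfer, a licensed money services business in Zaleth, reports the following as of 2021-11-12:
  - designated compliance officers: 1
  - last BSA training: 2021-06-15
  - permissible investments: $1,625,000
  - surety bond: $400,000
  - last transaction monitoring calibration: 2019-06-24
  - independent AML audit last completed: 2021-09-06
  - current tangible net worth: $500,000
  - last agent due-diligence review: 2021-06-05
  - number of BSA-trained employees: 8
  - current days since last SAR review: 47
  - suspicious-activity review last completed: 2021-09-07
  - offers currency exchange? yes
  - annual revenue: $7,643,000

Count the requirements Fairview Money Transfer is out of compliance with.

9

1. suspicious-activity review 66 days ago vs limit 60 → not met
2. BSA-trained employees 8 < 11 → not met
3. independent AML audit 67 days ago vs limit 60 → not met
4. permissible investments $1,625,000 < $1,825,000 → not met
5. designated compliance officers 1 < 2 → not met
6. condition 'offers currency exchange' holds; BSA training 150 days ago vs limit 270 → met
7. surety bond $400,000 < $450,000 → not met
8. tangible net worth $500,000 < $700,000 → not met
9. days since last SAR review 47 > 31 → not met
10. agent due-diligence review 160 days ago vs limit 180 → met
11. transaction monitoring calibration 872 days ago vs limit 730 → not met
Not met: 9 of 11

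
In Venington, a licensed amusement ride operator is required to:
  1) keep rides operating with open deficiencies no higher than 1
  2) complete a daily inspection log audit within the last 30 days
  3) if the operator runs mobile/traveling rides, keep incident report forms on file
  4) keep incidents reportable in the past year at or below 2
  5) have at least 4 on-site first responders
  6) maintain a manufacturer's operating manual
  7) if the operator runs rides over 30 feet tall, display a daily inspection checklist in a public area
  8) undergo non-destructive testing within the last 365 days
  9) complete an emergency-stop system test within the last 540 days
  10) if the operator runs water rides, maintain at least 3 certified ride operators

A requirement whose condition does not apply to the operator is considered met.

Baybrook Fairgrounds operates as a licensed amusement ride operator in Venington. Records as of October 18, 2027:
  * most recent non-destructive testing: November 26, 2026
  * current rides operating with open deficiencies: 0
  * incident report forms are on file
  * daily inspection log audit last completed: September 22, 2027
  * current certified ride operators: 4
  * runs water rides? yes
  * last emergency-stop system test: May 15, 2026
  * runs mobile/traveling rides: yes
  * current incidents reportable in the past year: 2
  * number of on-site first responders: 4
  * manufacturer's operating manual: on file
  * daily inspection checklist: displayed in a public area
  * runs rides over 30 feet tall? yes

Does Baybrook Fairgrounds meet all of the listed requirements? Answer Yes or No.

1. rides operating with open deficiencies 0 ≤ 1 → met
2. daily inspection log audit 26 days ago vs limit 30 → met
3. condition 'runs mobile/traveling rides' holds; incident report forms present → met
4. incidents reportable in the past year 2 ≤ 2 → met
5. on-site first responders 4 ≥ 4 → met
6. manufacturer's operating manual present → met
7. condition 'runs rides over 30 feet tall' holds; daily inspection checklist present → met
8. non-destructive testing 326 days ago vs limit 365 → met
9. emergency-stop system test 521 days ago vs limit 540 → met
10. condition 'runs water rides' holds; certified ride operators 4 ≥ 3 → met
All met.

Yes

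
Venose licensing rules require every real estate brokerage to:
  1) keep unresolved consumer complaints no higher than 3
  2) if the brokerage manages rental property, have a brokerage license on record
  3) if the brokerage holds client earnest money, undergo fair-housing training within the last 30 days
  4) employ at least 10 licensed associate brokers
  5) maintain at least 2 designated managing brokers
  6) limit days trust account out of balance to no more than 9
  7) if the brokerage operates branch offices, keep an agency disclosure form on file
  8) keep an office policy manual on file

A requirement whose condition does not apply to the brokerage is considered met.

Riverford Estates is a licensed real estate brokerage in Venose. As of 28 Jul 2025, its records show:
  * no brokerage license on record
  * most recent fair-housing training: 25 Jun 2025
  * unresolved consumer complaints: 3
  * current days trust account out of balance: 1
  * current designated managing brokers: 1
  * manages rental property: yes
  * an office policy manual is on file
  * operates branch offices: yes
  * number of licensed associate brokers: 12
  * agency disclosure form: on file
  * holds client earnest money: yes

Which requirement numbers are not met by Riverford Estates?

2, 3, 5

1. unresolved consumer complaints 3 ≤ 3 → met
2. condition 'manages rental property' holds; brokerage license absent → not met
3. condition 'holds client earnest money' holds; fair-housing training 33 days ago vs limit 30 → not met
4. licensed associate brokers 12 ≥ 10 → met
5. designated managing brokers 1 < 2 → not met
6. days trust account out of balance 1 ≤ 9 → met
7. condition 'operates branch offices' holds; agency disclosure form present → met
8. office policy manual present → met
Not met: 2, 3, 5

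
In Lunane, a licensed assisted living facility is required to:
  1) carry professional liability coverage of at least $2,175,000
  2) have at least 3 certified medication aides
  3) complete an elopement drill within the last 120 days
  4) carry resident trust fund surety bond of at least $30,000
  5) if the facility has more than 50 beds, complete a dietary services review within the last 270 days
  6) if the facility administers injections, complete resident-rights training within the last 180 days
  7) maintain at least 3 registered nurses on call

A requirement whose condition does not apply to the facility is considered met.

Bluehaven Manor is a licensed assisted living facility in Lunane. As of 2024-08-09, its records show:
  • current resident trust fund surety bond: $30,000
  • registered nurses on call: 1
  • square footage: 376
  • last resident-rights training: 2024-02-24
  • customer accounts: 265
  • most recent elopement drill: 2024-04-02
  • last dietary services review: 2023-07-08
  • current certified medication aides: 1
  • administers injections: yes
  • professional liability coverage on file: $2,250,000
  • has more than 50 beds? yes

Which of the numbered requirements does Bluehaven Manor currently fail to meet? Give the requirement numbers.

1. professional liability coverage $2,250,000 ≥ $2,175,000 → met
2. certified medication aides 1 < 3 → not met
3. elopement drill 129 days ago vs limit 120 → not met
4. resident trust fund surety bond $30,000 ≥ $30,000 → met
5. condition 'has more than 50 beds' holds; dietary services review 398 days ago vs limit 270 → not met
6. condition 'administers injections' holds; resident-rights training 167 days ago vs limit 180 → met
7. registered nurses on call 1 < 3 → not met
Not met: 2, 3, 5, 7

2, 3, 5, 7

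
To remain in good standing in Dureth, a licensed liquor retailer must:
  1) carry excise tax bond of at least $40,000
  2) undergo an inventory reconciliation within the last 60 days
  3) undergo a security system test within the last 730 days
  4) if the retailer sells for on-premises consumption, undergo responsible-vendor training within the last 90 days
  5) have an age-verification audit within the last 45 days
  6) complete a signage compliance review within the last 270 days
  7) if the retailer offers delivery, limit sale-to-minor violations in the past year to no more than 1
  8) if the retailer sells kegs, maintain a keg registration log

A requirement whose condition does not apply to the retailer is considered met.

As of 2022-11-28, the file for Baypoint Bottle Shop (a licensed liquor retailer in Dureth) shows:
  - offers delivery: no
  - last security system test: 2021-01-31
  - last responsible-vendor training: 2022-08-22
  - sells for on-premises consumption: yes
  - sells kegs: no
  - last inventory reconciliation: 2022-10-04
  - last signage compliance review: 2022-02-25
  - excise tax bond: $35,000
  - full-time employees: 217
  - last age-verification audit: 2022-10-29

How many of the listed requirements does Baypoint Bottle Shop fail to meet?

1. excise tax bond $35,000 < $40,000 → not met
2. inventory reconciliation 55 days ago vs limit 60 → met
3. security system test 666 days ago vs limit 730 → met
4. condition 'sells for on-premises consumption' holds; responsible-vendor training 98 days ago vs limit 90 → not met
5. age-verification audit 30 days ago vs limit 45 → met
6. signage compliance review 276 days ago vs limit 270 → not met
7. condition 'offers delivery' does not hold → requirement n/a → met
8. condition 'sells kegs' does not hold → requirement n/a → met
Not met: 3 of 8

3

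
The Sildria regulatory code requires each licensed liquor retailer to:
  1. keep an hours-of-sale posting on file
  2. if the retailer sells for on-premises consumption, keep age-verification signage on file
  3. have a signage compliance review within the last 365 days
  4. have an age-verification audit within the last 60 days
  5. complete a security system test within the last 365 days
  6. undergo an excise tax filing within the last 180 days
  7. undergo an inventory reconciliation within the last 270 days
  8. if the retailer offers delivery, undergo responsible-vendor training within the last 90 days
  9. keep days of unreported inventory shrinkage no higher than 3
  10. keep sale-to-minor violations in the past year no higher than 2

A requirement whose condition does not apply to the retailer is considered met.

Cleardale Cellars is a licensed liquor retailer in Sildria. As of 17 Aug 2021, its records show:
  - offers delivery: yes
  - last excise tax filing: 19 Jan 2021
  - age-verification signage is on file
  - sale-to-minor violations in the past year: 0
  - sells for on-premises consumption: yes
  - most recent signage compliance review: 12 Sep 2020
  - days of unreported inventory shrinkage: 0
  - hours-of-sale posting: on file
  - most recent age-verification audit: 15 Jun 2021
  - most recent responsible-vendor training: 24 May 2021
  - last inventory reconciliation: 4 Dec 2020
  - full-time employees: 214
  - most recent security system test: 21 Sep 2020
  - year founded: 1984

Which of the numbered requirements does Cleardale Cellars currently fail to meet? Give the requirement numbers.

4, 6

1. hours-of-sale posting present → met
2. condition 'sells for on-premises consumption' holds; age-verification signage present → met
3. signage compliance review 339 days ago vs limit 365 → met
4. age-verification audit 63 days ago vs limit 60 → not met
5. security system test 330 days ago vs limit 365 → met
6. excise tax filing 210 days ago vs limit 180 → not met
7. inventory reconciliation 256 days ago vs limit 270 → met
8. condition 'offers delivery' holds; responsible-vendor training 85 days ago vs limit 90 → met
9. days of unreported inventory shrinkage 0 ≤ 3 → met
10. sale-to-minor violations in the past year 0 ≤ 2 → met
Not met: 4, 6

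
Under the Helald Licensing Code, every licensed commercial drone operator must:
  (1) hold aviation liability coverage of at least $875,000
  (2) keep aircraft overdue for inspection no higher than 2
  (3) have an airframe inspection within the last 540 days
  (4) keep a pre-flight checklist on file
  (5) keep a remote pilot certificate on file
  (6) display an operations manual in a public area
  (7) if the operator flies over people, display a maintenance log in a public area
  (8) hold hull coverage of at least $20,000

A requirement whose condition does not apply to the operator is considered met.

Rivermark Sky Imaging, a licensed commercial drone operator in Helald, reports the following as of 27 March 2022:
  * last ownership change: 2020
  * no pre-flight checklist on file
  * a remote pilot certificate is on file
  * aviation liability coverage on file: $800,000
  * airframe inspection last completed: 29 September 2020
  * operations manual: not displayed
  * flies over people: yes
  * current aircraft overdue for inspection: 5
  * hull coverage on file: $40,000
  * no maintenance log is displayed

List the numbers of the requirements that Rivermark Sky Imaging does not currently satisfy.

1, 2, 3, 4, 6, 7

1. aviation liability coverage $800,000 < $875,000 → not met
2. aircraft overdue for inspection 5 > 2 → not met
3. airframe inspection 544 days ago vs limit 540 → not met
4. pre-flight checklist absent → not met
5. remote pilot certificate present → met
6. operations manual absent → not met
7. condition 'flies over people' holds; maintenance log absent → not met
8. hull coverage $40,000 ≥ $20,000 → met
Not met: 1, 2, 3, 4, 6, 7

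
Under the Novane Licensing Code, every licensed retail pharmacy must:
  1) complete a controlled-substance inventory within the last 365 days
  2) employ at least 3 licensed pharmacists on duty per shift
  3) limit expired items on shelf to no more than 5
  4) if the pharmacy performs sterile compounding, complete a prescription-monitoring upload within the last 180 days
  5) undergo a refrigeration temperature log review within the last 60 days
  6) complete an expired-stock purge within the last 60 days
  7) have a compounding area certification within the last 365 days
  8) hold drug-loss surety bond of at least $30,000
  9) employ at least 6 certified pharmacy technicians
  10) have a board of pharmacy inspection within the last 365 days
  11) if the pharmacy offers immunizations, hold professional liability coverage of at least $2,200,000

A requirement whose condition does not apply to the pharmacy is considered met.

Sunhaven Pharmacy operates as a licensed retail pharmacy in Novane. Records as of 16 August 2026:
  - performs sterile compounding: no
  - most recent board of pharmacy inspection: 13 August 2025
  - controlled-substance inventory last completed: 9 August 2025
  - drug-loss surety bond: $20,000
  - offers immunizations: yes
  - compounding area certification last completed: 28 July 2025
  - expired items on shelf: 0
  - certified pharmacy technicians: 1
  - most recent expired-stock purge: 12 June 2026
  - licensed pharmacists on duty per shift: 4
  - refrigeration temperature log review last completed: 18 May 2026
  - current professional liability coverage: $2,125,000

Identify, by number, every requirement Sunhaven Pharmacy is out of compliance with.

1. controlled-substance inventory 372 days ago vs limit 365 → not met
2. licensed pharmacists on duty per shift 4 ≥ 3 → met
3. expired items on shelf 0 ≤ 5 → met
4. condition 'performs sterile compounding' does not hold → requirement n/a → met
5. refrigeration temperature log review 90 days ago vs limit 60 → not met
6. expired-stock purge 65 days ago vs limit 60 → not met
7. compounding area certification 384 days ago vs limit 365 → not met
8. drug-loss surety bond $20,000 < $30,000 → not met
9. certified pharmacy technicians 1 < 6 → not met
10. board of pharmacy inspection 368 days ago vs limit 365 → not met
11. condition 'offers immunizations' holds; professional liability coverage $2,125,000 < $2,200,000 → not met
Not met: 1, 5, 6, 7, 8, 9, 10, 11

1, 5, 6, 7, 8, 9, 10, 11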